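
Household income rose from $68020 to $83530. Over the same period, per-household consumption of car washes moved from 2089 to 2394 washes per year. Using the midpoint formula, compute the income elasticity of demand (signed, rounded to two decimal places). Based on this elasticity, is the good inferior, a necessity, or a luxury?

0.66; necessity

%ΔQ = (2394 − 2089)/[( 2089 + 2394)/2] = 305/2241.5 = 0.136069…
%ΔIncome = (83530 − 68020)/[( 68020 + 83530)/2] = 15510/75775 = 0.204684…
E_income = (305/2241.5) / (15510/75775) = 0.6647…
0 < E_income < 1 ⇒ normal good, necessity.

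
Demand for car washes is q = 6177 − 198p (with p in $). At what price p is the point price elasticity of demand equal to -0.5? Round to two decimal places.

Ed = −198p/(6177 − 198p). Set this equal to -0.5:
198p = 0.5·(6177 − 198p) ⇒ 198p(1 + 0.5) = 0.5·6177
p = 0.5·6177 / (198·1.5) = 10.3989…

10.40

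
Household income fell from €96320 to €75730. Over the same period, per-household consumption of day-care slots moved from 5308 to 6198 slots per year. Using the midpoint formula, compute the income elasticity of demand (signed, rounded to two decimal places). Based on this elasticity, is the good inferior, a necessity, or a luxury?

-0.65; inferior

%ΔQ = (6198 − 5308)/[( 5308 + 6198)/2] = 890/5753 = 0.154701…
%ΔIncome = (75730 − 96320)/[( 96320 + 75730)/2] = -20590/86025 = -0.239349…
E_income = (890/5753) / (-20590/86025) = -0.6463…
E_income < 0 ⇒ inferior good.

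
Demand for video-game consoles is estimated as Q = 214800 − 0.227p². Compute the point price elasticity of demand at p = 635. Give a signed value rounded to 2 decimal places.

-1.49

dQ/dp = −2·0.227·p = -288.29. At p = 635, Q = 123267.925.
Ed = (dQ/dp)·(p/Q) = (-288.29) × (635/123267.925) = -1.4850…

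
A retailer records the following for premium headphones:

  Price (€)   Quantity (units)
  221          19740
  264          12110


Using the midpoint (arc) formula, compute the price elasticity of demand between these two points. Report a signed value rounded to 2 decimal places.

-2.70

%ΔQ = (12110 − 19740) / [(19740 + 12110)/2] = -7630/15925 = -0.479120…
%ΔP = (264 − 221) / [(221 + 264)/2] = 43/242.5 = 0.177319…
Arc Ed = %ΔQ / %ΔP = (-7630/15925) / (43/242.5) = -2.7020…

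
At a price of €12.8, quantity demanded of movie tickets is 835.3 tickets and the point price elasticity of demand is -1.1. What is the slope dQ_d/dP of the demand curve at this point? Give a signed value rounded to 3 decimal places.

-71.784

Ed = (dQ_d/dP)·(P/Q_d) ⇒ dQ_d/dP = Ed·Q_d/P = (-1.1)·835.3/12.8 = -71.78359…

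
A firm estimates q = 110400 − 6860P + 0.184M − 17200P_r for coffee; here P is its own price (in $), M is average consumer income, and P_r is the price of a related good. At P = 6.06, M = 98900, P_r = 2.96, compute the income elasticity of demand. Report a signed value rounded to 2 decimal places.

0.50

At the given values, q = 110400 − 6860(6.06) + 0.184(98900) − 17200(2.96) = 36114.
∂q/∂M = 0.184.
E = (0.184) × (98900/36114) = 0.5038…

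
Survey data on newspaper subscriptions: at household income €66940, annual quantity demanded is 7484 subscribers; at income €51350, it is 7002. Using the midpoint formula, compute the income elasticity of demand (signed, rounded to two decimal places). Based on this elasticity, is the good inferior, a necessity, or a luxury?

0.25; necessity

%ΔQ = (7002 − 7484)/[( 7484 + 7002)/2] = -482/7243 = -0.066547…
%ΔIncome = (51350 − 66940)/[( 66940 + 51350)/2] = -15590/59145 = -0.263589…
E_income = (-482/7243) / (-15590/59145) = 0.2524…
0 < E_income < 1 ⇒ normal good, necessity.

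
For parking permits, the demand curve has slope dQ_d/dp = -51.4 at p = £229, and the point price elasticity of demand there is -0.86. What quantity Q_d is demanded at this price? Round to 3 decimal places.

13686.744

Ed = (dQ_d/dp)·(p/Q_d) ⇒ Q_d = (dQ_d/dp)·p/Ed = (-51.4)·229/(-0.86) = 13686.74418…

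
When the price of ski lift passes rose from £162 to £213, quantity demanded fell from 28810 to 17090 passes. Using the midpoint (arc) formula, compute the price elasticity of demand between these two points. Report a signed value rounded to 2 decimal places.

-1.88

%ΔQ = (17090 − 28810) / [(28810 + 17090)/2] = -11720/22950 = -0.510675…
%ΔP = (213 − 162) / [(162 + 213)/2] = 51/187.5 = 0.272
Arc Ed = %ΔQ / %ΔP = (-11720/22950) / (51/187.5) = -1.8774…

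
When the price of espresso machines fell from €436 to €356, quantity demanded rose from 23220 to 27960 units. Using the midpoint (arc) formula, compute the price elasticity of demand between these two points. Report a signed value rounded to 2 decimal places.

-0.92

%ΔQ = (27960 − 23220) / [(23220 + 27960)/2] = 4740/25590 = 0.185228…
%ΔP = (356 − 436) / [(436 + 356)/2] = -80/396 = -0.202020…
Arc Ed = %ΔQ / %ΔP = (4740/25590) / (-80/396) = -0.9168…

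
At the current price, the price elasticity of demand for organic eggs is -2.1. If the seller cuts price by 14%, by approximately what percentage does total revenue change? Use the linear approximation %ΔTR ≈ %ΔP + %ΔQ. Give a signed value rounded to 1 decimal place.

+15.4%

%ΔQ ≈ Ed × %ΔP = (-2.1) × (-14%) = +29.4000%
%ΔTR ≈ %ΔP + %ΔQ = (-14%) + (+29.4000%) = +15.4000%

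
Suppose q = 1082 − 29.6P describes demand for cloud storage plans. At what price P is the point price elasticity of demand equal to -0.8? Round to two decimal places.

Ed = −29.6P/(1082 − 29.6P). Set this equal to -0.8:
29.6P = 0.8·(1082 − 29.6P) ⇒ 29.6P(1 + 0.8) = 0.8·1082
P = 0.8·1082 / (29.6·1.8) = 16.2462…

16.25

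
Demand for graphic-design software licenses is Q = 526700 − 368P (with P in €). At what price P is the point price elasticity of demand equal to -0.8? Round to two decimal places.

636.11

Ed = −368P/(526700 − 368P). Set this equal to -0.8:
368P = 0.8·(526700 − 368P) ⇒ 368P(1 + 0.8) = 0.8·526700
P = 0.8·526700 / (368·1.8) = 636.1111…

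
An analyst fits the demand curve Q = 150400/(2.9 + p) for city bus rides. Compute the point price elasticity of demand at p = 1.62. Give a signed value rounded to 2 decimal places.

dQ/dp = −150400/(2.9 + p)² = -7361.58. At p = 1.62, Q = 33274.3.
Ed = (dQ/dp)·(p/Q) = (-7361.58) × (1.62/33274.3) = -0.3584…

-0.36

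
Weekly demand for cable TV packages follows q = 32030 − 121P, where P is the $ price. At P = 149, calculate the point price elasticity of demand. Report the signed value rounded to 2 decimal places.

dq/dP = −121. At P = 149, q = 32030 − 121(149) = 14001.
Ed = (dq/dP)·(P/q) = −121 × (149/14001) = -1.2876…

-1.29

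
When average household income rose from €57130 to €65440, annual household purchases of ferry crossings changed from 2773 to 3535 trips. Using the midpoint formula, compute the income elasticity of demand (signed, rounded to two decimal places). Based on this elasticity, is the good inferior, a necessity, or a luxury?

%ΔQ = (3535 − 2773)/[( 2773 + 3535)/2] = 762/3154 = 0.241597…
%ΔIncome = (65440 − 57130)/[( 57130 + 65440)/2] = 8310/61285 = 0.135595…
E_income = (762/3154) / (8310/61285) = 1.7817…
E_income > 1 ⇒ normal good, luxury.

1.78; luxury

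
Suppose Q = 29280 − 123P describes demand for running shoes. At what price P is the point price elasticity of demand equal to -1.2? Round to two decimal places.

129.84

Ed = −123P/(29280 − 123P). Set this equal to -1.2:
123P = 1.2·(29280 − 123P) ⇒ 123P(1 + 1.2) = 1.2·29280
P = 1.2·29280 / (123·2.2) = 129.8447…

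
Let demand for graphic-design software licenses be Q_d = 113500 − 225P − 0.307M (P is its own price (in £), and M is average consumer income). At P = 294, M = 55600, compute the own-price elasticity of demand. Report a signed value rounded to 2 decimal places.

At the given values, Q_d = 113500 − 225(294) − 0.307(55600) = 30280.8.
∂Q_d/∂P = −225.
E = (-225) × (294/30280.8) = -2.1845…

-2.18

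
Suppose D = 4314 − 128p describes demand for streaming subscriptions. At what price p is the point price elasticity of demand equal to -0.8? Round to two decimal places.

Ed = −128p/(4314 − 128p). Set this equal to -0.8:
128p = 0.8·(4314 − 128p) ⇒ 128p(1 + 0.8) = 0.8·4314
p = 0.8·4314 / (128·1.8) = 14.9791…

14.98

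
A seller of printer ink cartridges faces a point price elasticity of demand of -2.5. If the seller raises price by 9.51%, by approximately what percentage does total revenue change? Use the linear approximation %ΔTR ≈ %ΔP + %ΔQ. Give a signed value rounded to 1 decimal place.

-14.3%

%ΔQ ≈ Ed × %ΔP = (-2.5) × (+9.51%) = -23.7750%
%ΔTR ≈ %ΔP + %ΔQ = (+9.51%) + (-23.7750%) = -14.2650%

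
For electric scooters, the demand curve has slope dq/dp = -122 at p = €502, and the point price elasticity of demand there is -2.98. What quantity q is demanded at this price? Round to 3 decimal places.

Ed = (dq/dp)·(p/q) ⇒ q = (dq/dp)·p/Ed = (-122)·502/(-2.98) = 20551.67785…

20551.678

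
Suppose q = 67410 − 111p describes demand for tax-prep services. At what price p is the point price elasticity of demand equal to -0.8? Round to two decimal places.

269.91

Ed = −111p/(67410 − 111p). Set this equal to -0.8:
111p = 0.8·(67410 − 111p) ⇒ 111p(1 + 0.8) = 0.8·67410
p = 0.8·67410 / (111·1.8) = 269.9099…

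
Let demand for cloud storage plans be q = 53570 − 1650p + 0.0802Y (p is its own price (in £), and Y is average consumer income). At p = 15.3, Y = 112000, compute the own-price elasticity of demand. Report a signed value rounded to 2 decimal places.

-0.68

At the given values, q = 53570 − 1650(15.3) + 0.0802(112000) = 37307.4.
∂q/∂p = −1650.
E = (-1650) × (15.3/37307.4) = -0.6766…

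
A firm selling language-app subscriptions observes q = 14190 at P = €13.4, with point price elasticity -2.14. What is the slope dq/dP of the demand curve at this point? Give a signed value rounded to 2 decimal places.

-2266.16

Ed = (dq/dP)·(P/q) ⇒ dq/dP = Ed·q/P = (-2.14)·14190/13.4 = -2266.1641…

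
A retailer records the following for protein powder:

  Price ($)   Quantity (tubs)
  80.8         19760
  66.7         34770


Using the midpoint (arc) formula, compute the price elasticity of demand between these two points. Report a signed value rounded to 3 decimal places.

-2.880

%ΔQ = (34770 − 19760) / [(19760 + 34770)/2] = 15010/27265 = 0.550522…
%ΔP = (66.7 − 80.8) / [(80.8 + 66.7)/2] = -14.1/73.75 = -0.191186…
Arc Ed = %ΔQ / %ΔP = (15010/27265) / (-14.1/73.75) = -2.87950…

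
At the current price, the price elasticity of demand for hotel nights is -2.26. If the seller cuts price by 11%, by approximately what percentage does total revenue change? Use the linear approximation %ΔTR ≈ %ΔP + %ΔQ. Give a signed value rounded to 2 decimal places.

%ΔQ ≈ Ed × %ΔP = (-2.26) × (-11%) = +24.8600%
%ΔTR ≈ %ΔP + %ΔQ = (-11%) + (+24.8600%) = +13.8600%

+13.86%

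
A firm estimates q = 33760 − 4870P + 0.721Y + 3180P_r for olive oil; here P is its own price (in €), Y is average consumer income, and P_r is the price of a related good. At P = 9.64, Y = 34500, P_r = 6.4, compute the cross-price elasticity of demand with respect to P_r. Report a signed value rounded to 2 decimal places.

At the given values, q = 33760 − 4870(9.64) + 0.721(34500) + 3180(6.4) = 32039.7.
∂q/∂P_r = 3180.
E = (3180) × (6.4/32039.7) = 0.6352…

0.64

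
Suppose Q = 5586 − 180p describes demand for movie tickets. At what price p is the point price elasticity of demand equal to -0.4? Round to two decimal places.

Ed = −180p/(5586 − 180p). Set this equal to -0.4:
180p = 0.4·(5586 − 180p) ⇒ 180p(1 + 0.4) = 0.4·5586
p = 0.4·5586 / (180·1.4) = 8.8666…

8.87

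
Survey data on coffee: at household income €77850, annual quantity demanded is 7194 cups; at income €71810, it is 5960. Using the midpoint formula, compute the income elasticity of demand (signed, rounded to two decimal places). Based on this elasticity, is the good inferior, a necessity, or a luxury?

2.32; luxury

%ΔQ = (5960 − 7194)/[( 7194 + 5960)/2] = -1234/6577 = -0.187623…
%ΔIncome = (71810 − 77850)/[( 77850 + 71810)/2] = -6040/74830 = -0.080716…
E_income = (-1234/6577) / (-6040/74830) = 2.3244…
E_income > 1 ⇒ normal good, luxury.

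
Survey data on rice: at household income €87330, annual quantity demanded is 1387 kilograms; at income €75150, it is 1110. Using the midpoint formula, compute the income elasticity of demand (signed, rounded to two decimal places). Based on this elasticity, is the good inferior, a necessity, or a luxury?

%ΔQ = (1110 − 1387)/[( 1387 + 1110)/2] = -277/1248.5 = -0.221866…
%ΔIncome = (75150 − 87330)/[( 87330 + 75150)/2] = -12180/81240 = -0.149926…
E_income = (-277/1248.5) / (-12180/81240) = 1.4798…
E_income > 1 ⇒ normal good, luxury.

1.48; luxury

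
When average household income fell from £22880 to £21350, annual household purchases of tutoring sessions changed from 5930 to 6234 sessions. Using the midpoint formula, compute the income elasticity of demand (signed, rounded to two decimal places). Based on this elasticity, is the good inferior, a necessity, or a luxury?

%ΔQ = (6234 − 5930)/[( 5930 + 6234)/2] = 304/6082 = 0.049983…
%ΔIncome = (21350 − 22880)/[( 22880 + 21350)/2] = -1530/22115 = -0.069183…
E_income = (304/6082) / (-1530/22115) = -0.7224…
E_income < 0 ⇒ inferior good.

-0.72; inferior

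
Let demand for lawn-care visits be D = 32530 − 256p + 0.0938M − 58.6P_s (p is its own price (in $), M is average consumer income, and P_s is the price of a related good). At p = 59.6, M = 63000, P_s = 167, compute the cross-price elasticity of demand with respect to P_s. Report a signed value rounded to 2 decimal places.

-0.73

At the given values, D = 32530 − 256(59.6) + 0.0938(63000) − 58.6(167) = 13395.6.
∂D/∂P_s = -58.6.
E = (-58.6) × (167/13395.6) = -0.7305…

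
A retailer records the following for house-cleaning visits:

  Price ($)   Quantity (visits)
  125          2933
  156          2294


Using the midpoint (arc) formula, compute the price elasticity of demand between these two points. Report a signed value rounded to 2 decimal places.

%ΔQ = (2294 − 2933) / [(2933 + 2294)/2] = -639/2613.5 = -0.244499…
%ΔP = (156 − 125) / [(125 + 156)/2] = 31/140.5 = 0.220640…
Arc Ed = %ΔQ / %ΔP = (-639/2613.5) / (31/140.5) = -1.1081…

-1.11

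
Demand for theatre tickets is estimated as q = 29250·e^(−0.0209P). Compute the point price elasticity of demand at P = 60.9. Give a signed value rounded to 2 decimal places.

dq/dP = −0.0209·q = -171.198. At P = 60.9, q = 8191.28.
Ed = (dq/dP)·(P/q) = (-171.198) × (60.9/8191.28) = -1.2728…

-1.27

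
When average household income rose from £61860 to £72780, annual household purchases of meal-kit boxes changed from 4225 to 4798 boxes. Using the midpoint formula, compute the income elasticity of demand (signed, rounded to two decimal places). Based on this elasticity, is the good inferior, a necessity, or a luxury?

%ΔQ = (4798 − 4225)/[( 4225 + 4798)/2] = 573/4511.5 = 0.127008…
%ΔIncome = (72780 − 61860)/[( 61860 + 72780)/2] = 10920/67320 = 0.162210…
E_income = (573/4511.5) / (10920/67320) = 0.7829…
0 < E_income < 1 ⇒ normal good, necessity.

0.78; necessity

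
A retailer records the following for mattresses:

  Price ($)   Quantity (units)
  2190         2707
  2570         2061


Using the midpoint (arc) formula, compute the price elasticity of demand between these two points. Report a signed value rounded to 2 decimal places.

-1.70

%ΔQ = (2061 − 2707) / [(2707 + 2061)/2] = -646/2384 = -0.270973…
%ΔP = (2570 − 2190) / [(2190 + 2570)/2] = 380/2380 = 0.159663…
Arc Ed = %ΔQ / %ΔP = (-646/2384) / (380/2380) = -1.6971…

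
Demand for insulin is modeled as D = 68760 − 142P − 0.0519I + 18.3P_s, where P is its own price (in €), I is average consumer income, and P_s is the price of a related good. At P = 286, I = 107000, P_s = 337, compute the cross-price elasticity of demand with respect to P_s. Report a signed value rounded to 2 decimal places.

At the given values, D = 68760 − 142(286) − 0.0519(107000) + 18.3(337) = 28761.8.
∂D/∂P_s = 18.3.
E = (18.3) × (337/28761.8) = 0.2144…

0.21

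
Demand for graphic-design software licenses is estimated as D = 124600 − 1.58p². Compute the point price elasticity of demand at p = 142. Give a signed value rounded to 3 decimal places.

-0.687

dD/dp = −2·1.58·p = -448.72. At p = 142, D = 92740.88.
Ed = (dD/dp)·(p/D) = (-448.72) × (142/92740.88) = -0.68705…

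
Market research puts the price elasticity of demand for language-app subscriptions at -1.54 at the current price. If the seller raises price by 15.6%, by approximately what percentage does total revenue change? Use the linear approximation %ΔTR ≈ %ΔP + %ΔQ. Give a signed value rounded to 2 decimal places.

%ΔQ ≈ Ed × %ΔP = (-1.54) × (+15.6%) = -24.0240%
%ΔTR ≈ %ΔP + %ΔQ = (+15.6%) + (-24.0240%) = -8.4240%

-8.42%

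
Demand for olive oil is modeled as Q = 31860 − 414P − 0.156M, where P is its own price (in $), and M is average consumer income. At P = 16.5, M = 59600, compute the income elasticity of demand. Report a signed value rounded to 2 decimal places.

-0.59

At the given values, Q = 31860 − 414(16.5) − 0.156(59600) = 15731.4.
∂Q/∂M = -0.156.
E = (-0.156) × (59600/15731.4) = -0.5910…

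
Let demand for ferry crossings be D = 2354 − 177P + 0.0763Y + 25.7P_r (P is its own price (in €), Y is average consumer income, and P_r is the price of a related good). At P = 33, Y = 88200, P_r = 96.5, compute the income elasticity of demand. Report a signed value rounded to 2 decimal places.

1.18

At the given values, D = 2354 − 177(33) + 0.0763(88200) + 25.7(96.5) = 5722.71.
∂D/∂Y = 0.0763.
E = (0.0763) × (88200/5722.71) = 1.1759…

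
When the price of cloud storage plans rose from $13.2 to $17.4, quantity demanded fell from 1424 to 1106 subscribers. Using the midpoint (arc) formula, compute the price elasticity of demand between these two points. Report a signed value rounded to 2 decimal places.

%ΔQ = (1106 − 1424) / [(1424 + 1106)/2] = -318/1265 = -0.251383…
%ΔP = (17.4 − 13.2) / [(13.2 + 17.4)/2] = 4.2/15.3 = 0.274509…
Arc Ed = %ΔQ / %ΔP = (-318/1265) / (4.2/15.3) = -0.9157…

-0.92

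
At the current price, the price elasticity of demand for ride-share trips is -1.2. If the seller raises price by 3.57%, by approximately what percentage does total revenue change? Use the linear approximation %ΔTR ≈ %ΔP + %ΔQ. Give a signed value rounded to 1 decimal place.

%ΔQ ≈ Ed × %ΔP = (-1.2) × (+3.57%) = -4.2840%
%ΔTR ≈ %ΔP + %ΔQ = (+3.57%) + (-4.2840%) = -0.7140%

-0.7%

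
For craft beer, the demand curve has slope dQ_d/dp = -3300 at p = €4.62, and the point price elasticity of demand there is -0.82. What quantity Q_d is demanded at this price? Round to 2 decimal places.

Ed = (dQ_d/dp)·(p/Q_d) ⇒ Q_d = (dQ_d/dp)·p/Ed = (-3300)·4.62/(-0.82) = 18592.6829…

18592.68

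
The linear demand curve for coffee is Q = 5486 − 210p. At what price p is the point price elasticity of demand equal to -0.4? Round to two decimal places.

7.46

Ed = −210p/(5486 − 210p). Set this equal to -0.4:
210p = 0.4·(5486 − 210p) ⇒ 210p(1 + 0.4) = 0.4·5486
p = 0.4·5486 / (210·1.4) = 7.4639…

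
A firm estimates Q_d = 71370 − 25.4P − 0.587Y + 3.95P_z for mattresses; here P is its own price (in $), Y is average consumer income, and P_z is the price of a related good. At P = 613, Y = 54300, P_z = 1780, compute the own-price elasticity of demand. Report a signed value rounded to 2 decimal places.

At the given values, Q_d = 71370 − 25.4(613) − 0.587(54300) + 3.95(1780) = 30956.7.
∂Q_d/∂P = −25.4.
E = (-25.4) × (613/30956.7) = -0.5029…

-0.50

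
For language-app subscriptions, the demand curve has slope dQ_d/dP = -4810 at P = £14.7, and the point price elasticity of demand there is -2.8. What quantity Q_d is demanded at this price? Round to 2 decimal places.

Ed = (dQ_d/dP)·(P/Q_d) ⇒ Q_d = (dQ_d/dP)·P/Ed = (-4810)·14.7/(-2.8) = 25252.5

25252.50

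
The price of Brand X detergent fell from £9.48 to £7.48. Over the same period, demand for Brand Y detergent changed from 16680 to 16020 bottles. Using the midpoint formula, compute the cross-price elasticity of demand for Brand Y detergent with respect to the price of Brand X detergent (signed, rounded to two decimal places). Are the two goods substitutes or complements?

0.17; substitutes

%ΔQ_{Brand Y detergent} = (16020 − 16680)/avg = -660/16350 = -0.040366…
%ΔP_{Brand X detergent} = (7.48 − 9.48)/avg = -2/8.48 = -0.235849…
E_cross = (-660/16350) / (-2/8.48) = 0.1711…
E_cross > 0 ⇒ the goods are substitutes.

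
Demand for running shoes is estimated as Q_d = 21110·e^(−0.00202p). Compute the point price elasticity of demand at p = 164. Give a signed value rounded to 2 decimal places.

-0.33

dQ_d/dp = −0.00202·Q_d = -30.6173. At p = 164, Q_d = 15157.1.
Ed = (dQ_d/dp)·(p/Q_d) = (-30.6173) × (164/15157.1) = -0.3312…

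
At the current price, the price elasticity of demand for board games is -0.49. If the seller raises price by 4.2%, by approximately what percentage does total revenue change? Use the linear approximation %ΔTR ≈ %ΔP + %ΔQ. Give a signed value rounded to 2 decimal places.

%ΔQ ≈ Ed × %ΔP = (-0.49) × (+4.2%) = -2.0580%
%ΔTR ≈ %ΔP + %ΔQ = (+4.2%) + (-2.0580%) = +2.1420%

+2.14%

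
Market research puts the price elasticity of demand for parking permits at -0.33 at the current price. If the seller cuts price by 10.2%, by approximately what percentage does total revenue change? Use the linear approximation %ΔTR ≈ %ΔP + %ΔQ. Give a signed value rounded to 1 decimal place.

-6.8%

%ΔQ ≈ Ed × %ΔP = (-0.33) × (-10.2%) = +3.3660%
%ΔTR ≈ %ΔP + %ΔQ = (-10.2%) + (+3.3660%) = -6.8340%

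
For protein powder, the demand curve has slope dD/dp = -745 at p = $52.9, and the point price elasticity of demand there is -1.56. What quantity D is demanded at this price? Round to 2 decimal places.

Ed = (dD/dp)·(p/D) ⇒ D = (dD/dp)·p/Ed = (-745)·52.9/(-1.56) = 25263.1410…

25263.14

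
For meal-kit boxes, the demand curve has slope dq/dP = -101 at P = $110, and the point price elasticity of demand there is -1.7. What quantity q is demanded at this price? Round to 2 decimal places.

6535.29

Ed = (dq/dP)·(P/q) ⇒ q = (dq/dP)·P/Ed = (-101)·110/(-1.7) = 6535.2941…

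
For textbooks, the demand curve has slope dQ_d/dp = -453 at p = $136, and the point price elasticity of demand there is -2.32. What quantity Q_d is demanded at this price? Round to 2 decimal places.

Ed = (dQ_d/dp)·(p/Q_d) ⇒ Q_d = (dQ_d/dp)·p/Ed = (-453)·136/(-2.32) = 26555.1724…

26555.17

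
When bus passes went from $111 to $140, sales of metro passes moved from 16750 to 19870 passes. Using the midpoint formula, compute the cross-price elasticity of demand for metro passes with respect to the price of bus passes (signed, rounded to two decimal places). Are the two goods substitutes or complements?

%ΔQ_{metro passes} = (19870 − 16750)/avg = 3120/18310 = 0.170398…
%ΔP_{bus passes} = (140 − 111)/avg = 29/125.5 = 0.231075…
E_cross = (3120/18310) / (29/125.5) = 0.7374…
E_cross > 0 ⇒ the goods are substitutes.

0.74; substitutes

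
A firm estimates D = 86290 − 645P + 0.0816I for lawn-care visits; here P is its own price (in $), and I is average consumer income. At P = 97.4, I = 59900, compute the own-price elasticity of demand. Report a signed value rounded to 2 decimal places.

-2.22

At the given values, D = 86290 − 645(97.4) + 0.0816(59900) = 28354.84.
∂D/∂P = −645.
E = (-645) × (97.4/28354.84) = -2.2156…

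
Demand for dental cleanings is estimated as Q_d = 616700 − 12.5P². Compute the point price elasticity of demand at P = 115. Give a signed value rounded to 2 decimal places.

-0.73

dQ_d/dP = −2·12.5·P = -2875. At P = 115, Q_d = 451387.5.
Ed = (dQ_d/dP)·(P/Q_d) = (-2875) × (115/451387.5) = -0.7324…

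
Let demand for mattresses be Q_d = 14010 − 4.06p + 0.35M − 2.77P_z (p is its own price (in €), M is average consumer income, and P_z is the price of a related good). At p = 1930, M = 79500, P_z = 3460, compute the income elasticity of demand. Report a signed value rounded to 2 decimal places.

1.14

At the given values, Q_d = 14010 − 4.06(1930) + 0.35(79500) − 2.77(3460) = 24415.
∂Q_d/∂M = 0.35.
E = (0.35) × (79500/24415) = 1.1396…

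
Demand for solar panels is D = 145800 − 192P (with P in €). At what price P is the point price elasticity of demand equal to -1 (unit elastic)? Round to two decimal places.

Ed = −192P/(145800 − 192P). Set this equal to -1:
192P = 1·(145800 − 192P) ⇒ 192P(1 + 1) = 1·145800
P = 1·145800 / (192·2) = 379.6875

379.69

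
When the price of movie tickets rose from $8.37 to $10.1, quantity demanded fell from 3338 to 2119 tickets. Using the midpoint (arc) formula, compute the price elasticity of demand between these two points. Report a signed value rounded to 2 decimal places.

-2.38

%ΔQ = (2119 − 3338) / [(3338 + 2119)/2] = -1219/2728.5 = -0.446765…
%ΔP = (10.1 − 8.37) / [(8.37 + 10.1)/2] = 1.73/9.235 = 0.187330…
Arc Ed = %ΔQ / %ΔP = (-1219/2728.5) / (1.73/9.235) = -2.3849…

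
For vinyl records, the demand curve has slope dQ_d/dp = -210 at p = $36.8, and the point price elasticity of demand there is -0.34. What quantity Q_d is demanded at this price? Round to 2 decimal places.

22729.41

Ed = (dQ_d/dp)·(p/Q_d) ⇒ Q_d = (dQ_d/dp)·p/Ed = (-210)·36.8/(-0.34) = 22729.4117…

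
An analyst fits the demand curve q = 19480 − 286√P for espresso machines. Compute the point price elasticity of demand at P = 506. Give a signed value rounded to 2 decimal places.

-0.25

dq/dP = −286/(2√P) = -6.35713. At P = 506, q = 13046.6.
Ed = (dq/dP)·(P/q) = (-6.35713) × (506/13046.6) = -0.2465…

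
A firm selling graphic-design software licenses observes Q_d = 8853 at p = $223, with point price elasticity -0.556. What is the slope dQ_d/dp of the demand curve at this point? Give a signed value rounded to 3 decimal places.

-22.073

Ed = (dQ_d/dp)·(p/Q_d) ⇒ dQ_d/dp = Ed·Q_d/p = (-0.556)·8853/223 = -22.07295…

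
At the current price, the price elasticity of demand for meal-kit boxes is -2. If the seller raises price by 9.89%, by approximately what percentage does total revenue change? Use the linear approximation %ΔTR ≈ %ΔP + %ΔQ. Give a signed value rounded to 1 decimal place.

%ΔQ ≈ Ed × %ΔP = (-2) × (+9.89%) = -19.7800%
%ΔTR ≈ %ΔP + %ΔQ = (+9.89%) + (-19.7800%) = -9.8900%

-9.9%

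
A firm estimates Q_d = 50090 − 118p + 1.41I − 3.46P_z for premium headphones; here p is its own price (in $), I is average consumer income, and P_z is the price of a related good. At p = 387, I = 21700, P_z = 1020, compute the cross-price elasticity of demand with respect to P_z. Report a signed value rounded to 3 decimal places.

At the given values, Q_d = 50090 − 118(387) + 1.41(21700) − 3.46(1020) = 31491.8.
∂Q_d/∂P_z = -3.46.
E = (-3.46) × (1020/31491.8) = -0.11206…

-0.112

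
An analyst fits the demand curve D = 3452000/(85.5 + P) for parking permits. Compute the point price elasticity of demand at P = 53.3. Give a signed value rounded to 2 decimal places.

-0.38

dD/dP = −3452000/(85.5 + P)² = -179.181. At P = 53.3, D = 24870.3.
Ed = (dD/dP)·(P/D) = (-179.181) × (53.3/24870.3) = -0.3840…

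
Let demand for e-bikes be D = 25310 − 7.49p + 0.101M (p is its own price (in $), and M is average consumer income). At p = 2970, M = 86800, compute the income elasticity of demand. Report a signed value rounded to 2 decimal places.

0.74

At the given values, D = 25310 − 7.49(2970) + 0.101(86800) = 11831.5.
∂D/∂M = 0.101.
E = (0.101) × (86800/11831.5) = 0.7409…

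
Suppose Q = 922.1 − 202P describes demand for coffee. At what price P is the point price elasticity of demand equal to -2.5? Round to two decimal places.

3.26

Ed = −202P/(922.1 − 202P). Set this equal to -2.5:
202P = 2.5·(922.1 − 202P) ⇒ 202P(1 + 2.5) = 2.5·922.1
P = 2.5·922.1 / (202·3.5) = 3.2606…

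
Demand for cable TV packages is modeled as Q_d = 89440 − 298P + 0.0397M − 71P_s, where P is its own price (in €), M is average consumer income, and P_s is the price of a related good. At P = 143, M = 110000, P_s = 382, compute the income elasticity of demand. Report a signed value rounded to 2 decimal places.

At the given values, Q_d = 89440 − 298(143) + 0.0397(110000) − 71(382) = 24071.
∂Q_d/∂M = 0.0397.
E = (0.0397) × (110000/24071) = 0.1814…

0.18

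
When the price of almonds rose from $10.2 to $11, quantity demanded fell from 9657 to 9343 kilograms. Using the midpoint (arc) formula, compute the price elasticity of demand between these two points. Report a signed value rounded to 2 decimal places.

-0.44

%ΔQ = (9343 − 9657) / [(9657 + 9343)/2] = -314/9500 = -0.033052…
%ΔP = (11 − 10.2) / [(10.2 + 11)/2] = 0.8/10.6 = 0.075471…
Arc Ed = %ΔQ / %ΔP = (-314/9500) / (0.8/10.6) = -0.4379…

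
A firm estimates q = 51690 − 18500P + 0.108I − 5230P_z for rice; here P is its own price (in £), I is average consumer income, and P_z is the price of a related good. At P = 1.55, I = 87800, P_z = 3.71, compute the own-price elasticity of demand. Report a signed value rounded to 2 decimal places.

At the given values, q = 51690 − 18500(1.55) + 0.108(87800) − 5230(3.71) = 13094.1.
∂q/∂P = −18500.
E = (-18500) × (1.55/13094.1) = -2.1899…

-2.19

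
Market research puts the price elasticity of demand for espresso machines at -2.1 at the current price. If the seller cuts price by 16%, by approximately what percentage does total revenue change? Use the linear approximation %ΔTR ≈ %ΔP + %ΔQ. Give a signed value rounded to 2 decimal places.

%ΔQ ≈ Ed × %ΔP = (-2.1) × (-16%) = +33.6000%
%ΔTR ≈ %ΔP + %ΔQ = (-16%) + (+33.6000%) = +17.6000%

+17.60%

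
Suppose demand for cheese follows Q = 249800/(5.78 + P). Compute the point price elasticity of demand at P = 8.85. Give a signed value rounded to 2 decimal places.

dQ/dP = −249800/(5.78 + P)² = -1167.09. At P = 8.85, Q = 17074.5.
Ed = (dQ/dP)·(P/Q) = (-1167.09) × (8.85/17074.5) = -0.6049…

-0.60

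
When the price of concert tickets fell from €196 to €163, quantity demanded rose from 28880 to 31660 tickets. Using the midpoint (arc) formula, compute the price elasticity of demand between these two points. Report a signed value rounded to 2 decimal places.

-0.50

%ΔQ = (31660 − 28880) / [(28880 + 31660)/2] = 2780/30270 = 0.091840…
%ΔP = (163 − 196) / [(196 + 163)/2] = -33/179.5 = -0.183844…
Arc Ed = %ΔQ / %ΔP = (2780/30270) / (-33/179.5) = -0.4995…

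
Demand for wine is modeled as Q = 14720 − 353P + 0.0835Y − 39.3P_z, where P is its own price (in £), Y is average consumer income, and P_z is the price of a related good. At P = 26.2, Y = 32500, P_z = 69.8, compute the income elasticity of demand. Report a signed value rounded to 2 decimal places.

At the given values, Q = 14720 − 353(26.2) + 0.0835(32500) − 39.3(69.8) = 5442.01.
∂Q/∂Y = 0.0835.
E = (0.0835) × (32500/5442.01) = 0.4986…

0.50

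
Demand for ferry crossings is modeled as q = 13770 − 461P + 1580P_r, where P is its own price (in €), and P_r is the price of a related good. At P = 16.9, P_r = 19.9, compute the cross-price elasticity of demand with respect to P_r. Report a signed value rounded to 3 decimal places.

At the given values, q = 13770 − 461(16.9) + 1580(19.9) = 37421.1.
∂q/∂P_r = 1580.
E = (1580) × (19.9/37421.1) = 0.84022…

0.840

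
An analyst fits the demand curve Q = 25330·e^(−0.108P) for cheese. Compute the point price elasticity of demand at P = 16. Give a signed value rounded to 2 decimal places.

dQ/dP = −0.108·Q = -485.957. At P = 16, Q = 4499.6.
Ed = (dQ/dP)·(P/Q) = (-485.957) × (16/4499.6) = -1.728

-1.73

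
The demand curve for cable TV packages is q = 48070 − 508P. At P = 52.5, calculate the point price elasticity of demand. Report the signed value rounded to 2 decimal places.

-1.25

dq/dP = −508. At P = 52.5, q = 48070 − 508(52.5) = 21400.
Ed = (dq/dP)·(P/q) = −508 × (52.5/21400) = -1.2462…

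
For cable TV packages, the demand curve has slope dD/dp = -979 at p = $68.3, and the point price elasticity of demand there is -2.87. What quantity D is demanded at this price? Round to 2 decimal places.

Ed = (dD/dp)·(p/D) ⇒ D = (dD/dp)·p/Ed = (-979)·68.3/(-2.87) = 23298.1533…

23298.15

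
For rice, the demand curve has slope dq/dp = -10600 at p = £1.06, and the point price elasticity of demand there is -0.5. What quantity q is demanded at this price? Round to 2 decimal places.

Ed = (dq/dp)·(p/q) ⇒ q = (dq/dp)·p/Ed = (-10600)·1.06/(-0.5) = 22472

22472.00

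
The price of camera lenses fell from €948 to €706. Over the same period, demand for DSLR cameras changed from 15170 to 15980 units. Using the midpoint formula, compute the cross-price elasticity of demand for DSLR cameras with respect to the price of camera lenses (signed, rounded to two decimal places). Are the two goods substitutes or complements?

-0.18; complements

%ΔQ_{DSLR cameras} = (15980 − 15170)/avg = 810/15575 = 0.052006…
%ΔP_{camera lenses} = (706 − 948)/avg = -242/827 = -0.292623…
E_cross = (810/15575) / (-242/827) = -0.1777…
E_cross < 0 ⇒ the goods are complements.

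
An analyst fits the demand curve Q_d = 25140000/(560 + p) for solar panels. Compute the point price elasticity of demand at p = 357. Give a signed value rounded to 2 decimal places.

dQ_d/dp = −25140000/(560 + p)² = -29.8969. At p = 357, Q_d = 27415.5.
Ed = (dQ_d/dp)·(p/Q_d) = (-29.8969) × (357/27415.5) = -0.3893…

-0.39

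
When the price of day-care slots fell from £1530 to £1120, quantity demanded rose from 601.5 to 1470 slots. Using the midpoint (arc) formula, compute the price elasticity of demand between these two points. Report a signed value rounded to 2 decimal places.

-2.71

%ΔQ = (1470 − 601.5) / [(601.5 + 1470)/2] = 868.5/1035.75 = 0.838522…
%ΔP = (1120 − 1530) / [(1530 + 1120)/2] = -410/1325 = -0.309433…
Arc Ed = %ΔQ / %ΔP = (868.5/1035.75) / (-410/1325) = -2.7098…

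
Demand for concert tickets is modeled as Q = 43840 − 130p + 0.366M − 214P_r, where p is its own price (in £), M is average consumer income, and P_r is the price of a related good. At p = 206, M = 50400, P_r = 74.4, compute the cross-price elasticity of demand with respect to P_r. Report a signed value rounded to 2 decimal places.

At the given values, Q = 43840 − 130(206) + 0.366(50400) − 214(74.4) = 19584.8.
∂Q/∂P_r = -214.
E = (-214) × (74.4/19584.8) = -0.8129…

-0.81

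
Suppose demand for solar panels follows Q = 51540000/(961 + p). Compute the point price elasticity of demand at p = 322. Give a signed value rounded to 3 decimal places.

dQ/dp = −51540000/(961 + p)² = -31.3106. At p = 322, Q = 40171.5.
Ed = (dQ/dp)·(p/Q) = (-31.3106) × (322/40171.5) = -0.25097…

-0.251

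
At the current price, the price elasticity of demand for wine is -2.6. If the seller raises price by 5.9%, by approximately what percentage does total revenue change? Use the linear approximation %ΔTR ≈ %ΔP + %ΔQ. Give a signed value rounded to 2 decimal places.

%ΔQ ≈ Ed × %ΔP = (-2.6) × (+5.9%) = -15.3400%
%ΔTR ≈ %ΔP + %ΔQ = (+5.9%) + (-15.3400%) = -9.4400%

-9.44%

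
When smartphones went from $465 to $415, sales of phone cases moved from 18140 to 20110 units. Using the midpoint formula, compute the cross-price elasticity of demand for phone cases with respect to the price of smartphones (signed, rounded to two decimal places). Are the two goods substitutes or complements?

%ΔQ_{phone cases} = (20110 − 18140)/avg = 1970/19125 = 0.103006…
%ΔP_{smartphones} = (415 − 465)/avg = -50/440 = -0.113636…
E_cross = (1970/19125) / (-50/440) = -0.9064…
E_cross < 0 ⇒ the goods are complements.

-0.91; complements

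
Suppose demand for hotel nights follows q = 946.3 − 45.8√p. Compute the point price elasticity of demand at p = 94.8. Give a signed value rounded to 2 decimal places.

dq/dp = −45.8/(2√p) = -2.35197. At p = 94.8, q = 500.367.
Ed = (dq/dp)·(p/q) = (-2.35197) × (94.8/500.367) = -0.4456…

-0.45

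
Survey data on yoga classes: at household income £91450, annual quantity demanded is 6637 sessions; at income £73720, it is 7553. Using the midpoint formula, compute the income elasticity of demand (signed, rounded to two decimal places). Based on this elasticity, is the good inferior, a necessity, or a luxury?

-0.60; inferior

%ΔQ = (7553 − 6637)/[( 6637 + 7553)/2] = 916/7095 = 0.129105…
%ΔIncome = (73720 − 91450)/[( 91450 + 73720)/2] = -17730/82585 = -0.214687…
E_income = (916/7095) / (-17730/82585) = -0.6013…
E_income < 0 ⇒ inferior good.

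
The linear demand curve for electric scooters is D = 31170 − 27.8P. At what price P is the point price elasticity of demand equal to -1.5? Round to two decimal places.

Ed = −27.8P/(31170 − 27.8P). Set this equal to -1.5:
27.8P = 1.5·(31170 − 27.8P) ⇒ 27.8P(1 + 1.5) = 1.5·31170
P = 1.5·31170 / (27.8·2.5) = 672.7338…

672.73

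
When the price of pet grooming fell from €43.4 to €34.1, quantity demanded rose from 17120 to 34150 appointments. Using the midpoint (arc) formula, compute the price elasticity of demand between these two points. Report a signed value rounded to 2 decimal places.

%ΔQ = (34150 − 17120) / [(17120 + 34150)/2] = 17030/25635 = 0.664326…
%ΔP = (34.1 − 43.4) / [(43.4 + 34.1)/2] = -9.3/38.75 = -0.24
Arc Ed = %ΔQ / %ΔP = (17030/25635) / (-9.3/38.75) = -2.7680…

-2.77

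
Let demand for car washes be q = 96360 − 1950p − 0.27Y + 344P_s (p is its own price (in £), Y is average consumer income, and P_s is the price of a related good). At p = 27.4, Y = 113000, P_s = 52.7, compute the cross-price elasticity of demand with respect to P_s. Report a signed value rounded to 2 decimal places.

At the given values, q = 96360 − 1950(27.4) − 0.27(113000) + 344(52.7) = 30548.8.
∂q/∂P_s = 344.
E = (344) × (52.7/30548.8) = 0.5934…

0.59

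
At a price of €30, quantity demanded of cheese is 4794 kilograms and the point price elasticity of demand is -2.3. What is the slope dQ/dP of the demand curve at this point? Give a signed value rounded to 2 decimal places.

Ed = (dQ/dP)·(P/Q) ⇒ dQ/dP = Ed·Q/P = (-2.3)·4794/30 = -367.54

-367.54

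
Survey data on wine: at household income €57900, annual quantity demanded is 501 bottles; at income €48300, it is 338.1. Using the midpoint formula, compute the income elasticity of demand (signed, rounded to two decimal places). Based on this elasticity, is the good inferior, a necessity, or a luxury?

%ΔQ = (338.1 − 501)/[( 501 + 338.1)/2] = -162.9/419.55 = -0.388273…
%ΔIncome = (48300 − 57900)/[( 57900 + 48300)/2] = -9600/53100 = -0.180790…
E_income = (-162.9/419.55) / (-9600/53100) = 2.1476…
E_income > 1 ⇒ normal good, luxury.

2.15; luxury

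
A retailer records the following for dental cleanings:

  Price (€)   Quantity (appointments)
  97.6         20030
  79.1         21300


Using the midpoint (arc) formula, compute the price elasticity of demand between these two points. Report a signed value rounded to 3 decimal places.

-0.293

%ΔQ = (21300 − 20030) / [(20030 + 21300)/2] = 1270/20665 = 0.061456…
%ΔP = (79.1 − 97.6) / [(97.6 + 79.1)/2] = -18.5/88.35 = -0.209394…
Arc Ed = %ΔQ / %ΔP = (1270/20665) / (-18.5/88.35) = -0.29349…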